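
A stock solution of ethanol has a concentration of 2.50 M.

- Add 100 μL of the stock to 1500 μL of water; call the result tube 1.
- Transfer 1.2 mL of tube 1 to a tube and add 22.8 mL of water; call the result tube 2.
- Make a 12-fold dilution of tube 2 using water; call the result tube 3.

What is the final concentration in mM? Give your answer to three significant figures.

0.651 mM

Step 1: 100 μL + 1500 μL = 1600 μL total → factor 1600/100 = 16
Step 2: 1.2 mL + 22.8 mL = 24 mL total → factor 24/1.2 = 20
Step 3: 12-fold → factor 12
Overall dilution factor = 16 × 20 × 12 = 3840
Final = 2.50 M / 3840 = 0.0006510 M = 0.651 mM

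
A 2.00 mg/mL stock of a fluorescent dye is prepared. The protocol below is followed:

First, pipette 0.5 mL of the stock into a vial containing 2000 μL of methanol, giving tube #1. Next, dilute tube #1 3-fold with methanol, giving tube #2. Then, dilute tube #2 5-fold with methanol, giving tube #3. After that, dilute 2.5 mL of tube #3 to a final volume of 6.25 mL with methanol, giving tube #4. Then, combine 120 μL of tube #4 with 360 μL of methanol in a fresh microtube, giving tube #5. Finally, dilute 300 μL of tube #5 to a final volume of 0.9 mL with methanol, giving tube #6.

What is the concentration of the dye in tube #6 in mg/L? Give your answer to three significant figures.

Step 1: 0.5 mL + 2000 μL = 2.5 mL total → factor 2.5/0.5 = 5
Step 2: 3-fold → factor 3
Step 3: 5-fold → factor 5
Step 4: 2.5 mL brought to 6.25 mL → factor 6.25/2.5 = 2.5
Step 5: 120 μL + 360 μL = 480 μL total → factor 480/120 = 4
Step 6: 300 μL brought to 0.9 mL → factor 900/300 = 3
Overall dilution factor = 5 × 3 × 5 × 2.5 × 4 × 3 = 2250
Final = 2.00 mg/mL / 2250 = 0.0008889 mg/mL = 0.889 mg/L

0.889 mg/L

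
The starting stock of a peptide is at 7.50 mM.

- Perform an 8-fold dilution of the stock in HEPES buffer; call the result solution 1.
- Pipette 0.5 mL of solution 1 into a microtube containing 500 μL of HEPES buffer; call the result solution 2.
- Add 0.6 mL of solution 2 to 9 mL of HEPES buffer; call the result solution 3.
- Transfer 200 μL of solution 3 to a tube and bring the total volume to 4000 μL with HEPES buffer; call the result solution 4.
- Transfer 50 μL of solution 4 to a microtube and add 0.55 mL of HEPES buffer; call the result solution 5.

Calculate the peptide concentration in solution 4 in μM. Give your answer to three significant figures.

1.46 μM

Step 1: 8-fold → factor 8
Step 2: 0.5 mL + 500 μL = 1 mL total → factor 1/0.5 = 2
Step 3: 0.6 mL + 9 mL = 9.6 mL total → factor 9.6/0.6 = 16
Step 4: 200 μL brought to 4000 μL → factor 4000/200 = 20
Dilution factor through solution 4 = 8 × 2 × 16 × 20 = 5120
[solution 4] = 7.50 mM / 5120 = 0.001465 mM = 1.46 μM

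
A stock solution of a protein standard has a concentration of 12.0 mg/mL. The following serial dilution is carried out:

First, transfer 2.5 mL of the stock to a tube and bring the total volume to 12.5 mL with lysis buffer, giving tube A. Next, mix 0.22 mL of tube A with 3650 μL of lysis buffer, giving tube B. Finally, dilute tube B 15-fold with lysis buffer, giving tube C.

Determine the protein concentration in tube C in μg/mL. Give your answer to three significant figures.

9.10 μg/mL

Step 1: 2.5 mL brought to 12.5 mL → factor 12.5/2.5 = 5
Step 2: 0.22 mL + 3650 μL = 3.87 mL total → factor 3.87/0.22 = 17.591
Step 3: 15-fold → factor 15
Overall dilution factor = 5 × 17.591 × 15 = 1319.3
Final = 12.0 mg/mL / 1319.3 = 0.009096 mg/mL = 9.10 μg/mL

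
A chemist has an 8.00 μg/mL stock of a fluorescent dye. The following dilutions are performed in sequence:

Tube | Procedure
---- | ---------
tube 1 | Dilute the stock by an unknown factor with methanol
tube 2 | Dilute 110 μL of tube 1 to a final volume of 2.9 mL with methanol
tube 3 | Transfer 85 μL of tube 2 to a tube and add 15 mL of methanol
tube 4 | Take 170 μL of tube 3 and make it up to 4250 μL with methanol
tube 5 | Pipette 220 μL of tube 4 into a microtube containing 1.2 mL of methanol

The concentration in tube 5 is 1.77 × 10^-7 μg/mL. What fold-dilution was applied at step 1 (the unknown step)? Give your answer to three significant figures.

59.9-fold

Step 1: unknown factor x
Step 2: 110 μL brought to 2.9 mL → factor 2900/110 = 26.364
Step 3: 85 μL + 15 mL = 15085 μL total → factor 15085/85 = 177.47
Step 4: 170 μL brought to 4250 μL → factor 4250/170 = 25
Step 5: 220 μL + 1.2 mL = 1420 μL total → factor 1420/220 = 6.4545
Product of known-step factors = 7.5498 × 10^5
Overall factor = 8.00 μg/mL / (1.77 × 10^-7 μg/mL) = 4.5198 × 10^7
x = 4.5198 × 10^7 / 7.5498 × 10^5 = 59.9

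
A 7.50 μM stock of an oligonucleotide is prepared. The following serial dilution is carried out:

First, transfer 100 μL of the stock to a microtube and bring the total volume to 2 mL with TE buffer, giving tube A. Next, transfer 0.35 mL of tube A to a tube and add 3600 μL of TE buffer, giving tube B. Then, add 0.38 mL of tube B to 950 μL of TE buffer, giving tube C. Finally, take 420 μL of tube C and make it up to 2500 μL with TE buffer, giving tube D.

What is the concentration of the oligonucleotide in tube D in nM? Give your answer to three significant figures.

Step 1: 100 μL brought to 2 mL → factor 2000/100 = 20
Step 2: 0.35 mL + 3600 μL = 3.95 mL total → factor 3.95/0.35 = 11.286
Step 3: 0.38 mL + 950 μL = 1.33 mL total → factor 1.33/0.38 = 3.5
Step 4: 420 μL brought to 2500 μL → factor 2500/420 = 5.9524
Overall dilution factor = 20 × 11.286 × 3.5 × 5.9524 = 4702.4
Final = 7.50 μM / 4702.4 = 0.001595 μM = 1.59 nM

1.59 nM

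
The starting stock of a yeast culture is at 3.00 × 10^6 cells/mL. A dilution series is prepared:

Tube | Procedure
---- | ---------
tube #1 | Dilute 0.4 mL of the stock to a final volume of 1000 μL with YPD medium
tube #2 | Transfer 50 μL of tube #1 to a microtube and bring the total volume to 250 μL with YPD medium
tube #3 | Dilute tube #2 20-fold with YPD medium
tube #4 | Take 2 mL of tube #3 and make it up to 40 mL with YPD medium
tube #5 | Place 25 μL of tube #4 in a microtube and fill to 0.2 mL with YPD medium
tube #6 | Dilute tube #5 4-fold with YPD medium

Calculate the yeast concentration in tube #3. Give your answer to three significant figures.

1.20 × 10^4 cells/mL

Step 1: 0.4 mL brought to 1000 μL → factor 1/0.4 = 2.5
Step 2: 50 μL brought to 250 μL → factor 250/50 = 5
Step 3: 20-fold → factor 20
Dilution factor through tube #3 = 2.5 × 5 × 20 = 250
[tube #3] = 3.00 × 10^6 cells/mL / 250 = 1.20 × 10^4 cells/mL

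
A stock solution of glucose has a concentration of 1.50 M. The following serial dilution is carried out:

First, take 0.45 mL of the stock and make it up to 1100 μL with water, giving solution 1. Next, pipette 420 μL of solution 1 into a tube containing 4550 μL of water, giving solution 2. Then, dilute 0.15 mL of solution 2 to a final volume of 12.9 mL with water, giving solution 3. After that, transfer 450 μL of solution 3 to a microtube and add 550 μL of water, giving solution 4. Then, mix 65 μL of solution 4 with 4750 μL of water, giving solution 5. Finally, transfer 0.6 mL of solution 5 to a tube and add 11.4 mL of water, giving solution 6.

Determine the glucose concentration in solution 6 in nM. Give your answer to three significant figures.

Step 1: 0.45 mL brought to 1100 μL → factor 1.1/0.45 = 2.4444
Step 2: 420 μL + 4550 μL = 4970 μL total → factor 4970/420 = 11.833
Step 3: 0.15 mL brought to 12.9 mL → factor 12.9/0.15 = 86
Step 4: 450 μL + 550 μL = 1000 μL total → factor 1000/450 = 2.2222
Step 5: 65 μL + 4750 μL = 4815 μL total → factor 4815/65 = 74.077
Step 6: 0.6 mL + 11.4 mL = 12 mL total → factor 12/0.6 = 20
Overall dilution factor = 2.4444 × 11.833 × 86 × 2.2222 × 74.077 × 20 = 8.19 × 10^6
Final = 1.50 M / 8.19 × 10^6 = 1.831 × 10^-7 M = 183 nM

183 nM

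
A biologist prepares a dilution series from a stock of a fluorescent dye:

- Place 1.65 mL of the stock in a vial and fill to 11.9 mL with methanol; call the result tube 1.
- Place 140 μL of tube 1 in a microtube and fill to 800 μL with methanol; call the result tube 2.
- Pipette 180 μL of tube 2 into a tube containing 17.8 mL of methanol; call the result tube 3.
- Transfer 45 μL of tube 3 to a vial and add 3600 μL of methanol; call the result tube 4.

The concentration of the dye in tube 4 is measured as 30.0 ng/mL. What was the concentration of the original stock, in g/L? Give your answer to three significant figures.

10.0 g/L

Step 1: 1.65 mL brought to 11.9 mL → factor 11.9/1.65 = 7.2121
Step 2: 140 μL brought to 800 μL → factor 800/140 = 5.7143
Step 3: 180 μL + 17.8 mL = 17980 μL total → factor 17980/180 = 99.889
Step 4: 45 μL + 3600 μL = 3645 μL total → factor 3645/45 = 81
Overall dilution factor = 7.2121 × 5.7143 × 99.889 × 81 = 3.3345 × 10^5
Stock = 30.0 ng/mL × 3.3345 × 10^5 = 1.000 × 10^7 ng/mL = 10.0 g/L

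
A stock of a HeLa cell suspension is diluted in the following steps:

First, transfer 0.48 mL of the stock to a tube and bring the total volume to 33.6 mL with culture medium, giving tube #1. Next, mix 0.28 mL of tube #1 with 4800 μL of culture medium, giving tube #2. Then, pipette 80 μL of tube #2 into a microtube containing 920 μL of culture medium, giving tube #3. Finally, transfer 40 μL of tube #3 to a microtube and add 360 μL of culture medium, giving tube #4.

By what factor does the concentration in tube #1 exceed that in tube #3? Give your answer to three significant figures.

227

Step 1: 0.48 mL brought to 33.6 mL → factor 33.6/0.48 = 70
Step 2: 0.28 mL + 4800 μL = 5.08 mL total → factor 5.08/0.28 = 18.143
Step 3: 80 μL + 920 μL = 1000 μL total → factor 1000/80 = 12.5
Dilution factor to tube #1 = 70; to tube #3 = 15875
[tube #1]/[tube #3] = (factor to tube #3)/(factor to tube #1) = 15875/70 = 227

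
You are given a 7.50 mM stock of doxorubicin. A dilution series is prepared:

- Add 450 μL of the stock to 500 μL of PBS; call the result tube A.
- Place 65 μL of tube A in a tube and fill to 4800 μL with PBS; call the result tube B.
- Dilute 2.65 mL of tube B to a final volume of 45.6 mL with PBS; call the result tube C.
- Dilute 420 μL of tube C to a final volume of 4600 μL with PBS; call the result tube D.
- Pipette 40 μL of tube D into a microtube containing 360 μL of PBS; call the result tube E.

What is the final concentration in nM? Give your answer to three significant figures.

Step 1: 450 μL + 500 μL = 950 μL total → factor 950/450 = 2.1111
Step 2: 65 μL brought to 4800 μL → factor 4800/65 = 73.846
Step 3: 2.65 mL brought to 45.6 mL → factor 45.6/2.65 = 17.208
Step 4: 420 μL brought to 4600 μL → factor 4600/420 = 10.952
Step 5: 40 μL + 360 μL = 400 μL total → factor 400/40 = 10
Overall dilution factor = 2.1111 × 73.846 × 17.208 × 10.952 × 10 = 2.9381 × 10^5
Final = 7.50 mM / 2.9381 × 10^5 = 2.553 × 10^-5 mM = 25.5 nM

25.5 nM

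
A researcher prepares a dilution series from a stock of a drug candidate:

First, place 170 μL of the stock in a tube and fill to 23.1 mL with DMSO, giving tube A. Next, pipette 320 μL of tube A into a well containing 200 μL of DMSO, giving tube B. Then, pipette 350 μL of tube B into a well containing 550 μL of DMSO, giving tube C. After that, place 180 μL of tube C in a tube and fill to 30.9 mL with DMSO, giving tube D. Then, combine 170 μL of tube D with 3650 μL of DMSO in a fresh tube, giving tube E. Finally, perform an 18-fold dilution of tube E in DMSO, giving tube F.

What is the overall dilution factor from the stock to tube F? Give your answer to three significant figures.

Step 1: 170 μL brought to 23.1 mL → factor 23100/170 = 135.88
Step 2: 320 μL + 200 μL = 520 μL total → factor 520/320 = 1.625
Step 3: 350 μL + 550 μL = 900 μL total → factor 900/350 = 2.5714
Step 4: 180 μL brought to 30.9 mL → factor 30900/180 = 171.67
Step 5: 170 μL + 3650 μL = 3820 μL total → factor 3820/170 = 22.471
Step 6: 18-fold → factor 18
Overall dilution factor = 135.88 × 1.625 × 2.5714 × 171.67 × 22.471 × 18 = 3.9424 × 10^7

3.94 × 10^7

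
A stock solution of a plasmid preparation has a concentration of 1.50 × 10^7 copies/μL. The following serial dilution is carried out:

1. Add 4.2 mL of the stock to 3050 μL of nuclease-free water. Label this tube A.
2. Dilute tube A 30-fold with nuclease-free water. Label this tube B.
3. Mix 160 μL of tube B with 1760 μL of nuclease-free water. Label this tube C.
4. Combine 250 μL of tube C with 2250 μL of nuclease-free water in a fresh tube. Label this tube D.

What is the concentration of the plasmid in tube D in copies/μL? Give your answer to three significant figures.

2.41 × 10^3 copies/μL

Step 1: 4.2 mL + 3050 μL = 7.25 mL total → factor 7.25/4.2 = 1.7262
Step 2: 30-fold → factor 30
Step 3: 160 μL + 1760 μL = 1920 μL total → factor 1920/160 = 12
Step 4: 250 μL + 2250 μL = 2500 μL total → factor 2500/250 = 10
Overall dilution factor = 1.7262 × 30 × 12 × 10 = 6214.3
Final = 1.50 × 10^7 copies/μL / 6214.3 = 2.41 × 10^3 copies/μL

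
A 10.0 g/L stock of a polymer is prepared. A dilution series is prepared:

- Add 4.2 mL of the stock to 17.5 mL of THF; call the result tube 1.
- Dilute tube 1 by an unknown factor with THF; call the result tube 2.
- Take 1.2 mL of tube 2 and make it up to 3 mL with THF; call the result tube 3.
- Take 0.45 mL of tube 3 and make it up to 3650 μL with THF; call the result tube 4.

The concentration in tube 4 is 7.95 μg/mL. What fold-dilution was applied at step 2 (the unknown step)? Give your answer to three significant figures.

12.0-fold

Step 1: 4.2 mL + 17.5 mL = 21.7 mL total → factor 21.7/4.2 = 5.1667
Step 2: unknown factor x
Step 3: 1.2 mL brought to 3 mL → factor 3/1.2 = 2.5
Step 4: 0.45 mL brought to 3650 μL → factor 3.65/0.45 = 8.1111
Product of known-step factors = 104.77
Overall factor = 10.0 g/L / (7.95 μg/mL) = 1257.9
x = 1257.9 / 104.77 = 12.0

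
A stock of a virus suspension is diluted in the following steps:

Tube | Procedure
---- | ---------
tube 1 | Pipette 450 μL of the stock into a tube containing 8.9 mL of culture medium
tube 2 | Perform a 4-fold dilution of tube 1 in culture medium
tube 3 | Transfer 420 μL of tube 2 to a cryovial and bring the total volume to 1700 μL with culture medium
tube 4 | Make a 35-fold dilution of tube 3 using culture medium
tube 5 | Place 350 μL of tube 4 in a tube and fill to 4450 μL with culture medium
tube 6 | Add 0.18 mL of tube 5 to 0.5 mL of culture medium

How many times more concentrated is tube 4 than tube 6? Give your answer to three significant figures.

Step 1: 450 μL + 8.9 mL = 9350 μL total → factor 9350/450 = 20.778
Step 2: 4-fold → factor 4
Step 3: 420 μL brought to 1700 μL → factor 1700/420 = 4.0476
Step 4: 35-fold → factor 35
Step 5: 350 μL brought to 4450 μL → factor 4450/350 = 12.714
Step 6: 0.18 mL + 0.5 mL = 0.68 mL total → factor 0.68/0.18 = 3.7778
Dilution factor to tube 4 = 11774; to tube 6 = 5.6553 × 10^5
[tube 4]/[tube 6] = (factor to tube 6)/(factor to tube 4) = 5.6553 × 10^5/11774 = 48.0

48.0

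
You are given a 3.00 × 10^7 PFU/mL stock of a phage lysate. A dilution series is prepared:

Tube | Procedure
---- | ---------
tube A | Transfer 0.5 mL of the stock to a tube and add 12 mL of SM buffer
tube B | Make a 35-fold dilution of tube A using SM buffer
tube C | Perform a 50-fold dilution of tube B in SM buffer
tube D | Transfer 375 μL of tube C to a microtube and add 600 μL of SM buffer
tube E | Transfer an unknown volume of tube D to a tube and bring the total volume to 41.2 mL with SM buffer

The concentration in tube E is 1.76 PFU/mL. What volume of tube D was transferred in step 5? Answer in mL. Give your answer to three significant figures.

0.275 mL

Step 1: 0.5 mL + 12 mL = 12.5 mL total → factor 12.5/0.5 = 25
Step 2: 35-fold → factor 35
Step 3: 50-fold → factor 50
Step 4: 375 μL + 600 μL = 975 μL total → factor 975/375 = 2.6
Step 5: v brought to 41.2 mL → factor = 41.2 mL/v
Product of known-step factors = 1.1375 × 10^5
Overall factor = 3.00 × 10^7 PFU/mL / (1.76 PFU/mL) = 1.7045 × 10^7
Step-5 factor = 1.7045 × 10^7 / 1.1375 × 10^5 = 149.85
v = 41.2 mL / 149.85 = 0.275 mL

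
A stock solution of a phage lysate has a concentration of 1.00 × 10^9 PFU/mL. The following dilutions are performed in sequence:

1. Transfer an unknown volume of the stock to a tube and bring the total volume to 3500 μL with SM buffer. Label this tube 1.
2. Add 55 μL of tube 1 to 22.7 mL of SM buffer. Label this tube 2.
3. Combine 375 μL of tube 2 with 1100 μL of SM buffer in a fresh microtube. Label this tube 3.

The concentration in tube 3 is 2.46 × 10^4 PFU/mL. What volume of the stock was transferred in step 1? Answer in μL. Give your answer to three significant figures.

Step 1: v brought to 3500 μL → factor = 3500 μL/v
Step 2: 55 μL + 22.7 mL = 22755 μL total → factor 22755/55 = 413.73
Step 3: 375 μL + 1100 μL = 1475 μL total → factor 1475/375 = 3.9333
Product of known-step factors = 1627.3
Overall factor = 1.00 × 10^9 PFU/mL / (2.46 × 10^4 PFU/mL) = 40650
Step-1 factor = 40650 / 1627.3 = 24.98
v = 3500 μL / 24.98 = 140 μL

140 μL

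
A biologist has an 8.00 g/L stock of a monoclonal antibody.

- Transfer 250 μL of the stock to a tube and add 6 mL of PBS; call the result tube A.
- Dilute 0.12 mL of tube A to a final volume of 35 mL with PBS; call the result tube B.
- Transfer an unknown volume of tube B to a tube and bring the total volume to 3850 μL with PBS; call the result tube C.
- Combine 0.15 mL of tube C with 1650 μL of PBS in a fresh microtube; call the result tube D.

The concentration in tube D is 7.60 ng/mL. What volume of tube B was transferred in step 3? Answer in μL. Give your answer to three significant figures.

320 μL

Step 1: 250 μL + 6 mL = 6250 μL total → factor 6250/250 = 25
Step 2: 0.12 mL brought to 35 mL → factor 35/0.12 = 291.67
Step 3: v brought to 3850 μL → factor = 3850 μL/v
Step 4: 0.15 mL + 1650 μL = 1.8 mL total → factor 1.8/0.15 = 12
Product of known-step factors = 87500
Overall factor = 8.00 g/L / (7.60 ng/mL) = 1.0526 × 10^6
Step-3 factor = 1.0526 × 10^6 / 87500 = 12.03
v = 3850 μL / 12.03 = 320 μL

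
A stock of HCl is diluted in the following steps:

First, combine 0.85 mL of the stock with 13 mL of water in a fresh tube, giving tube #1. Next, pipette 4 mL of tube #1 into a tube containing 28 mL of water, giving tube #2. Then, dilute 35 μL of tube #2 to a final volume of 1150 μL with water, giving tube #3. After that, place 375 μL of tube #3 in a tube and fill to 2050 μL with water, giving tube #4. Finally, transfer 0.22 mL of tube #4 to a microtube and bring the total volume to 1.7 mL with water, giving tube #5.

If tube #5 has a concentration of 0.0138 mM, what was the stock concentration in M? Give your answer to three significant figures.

Step 1: 0.85 mL + 13 mL = 13.85 mL total → factor 13.85/0.85 = 16.294
Step 2: 4 mL + 28 mL = 32 mL total → factor 32/4 = 8
Step 3: 35 μL brought to 1150 μL → factor 1150/35 = 32.857
Step 4: 375 μL brought to 2050 μL → factor 2050/375 = 5.4667
Step 5: 0.22 mL brought to 1.7 mL → factor 1.7/0.22 = 7.7273
Overall dilution factor = 16.294 × 8 × 32.857 × 5.4667 × 7.7273 = 1.8093 × 10^5
Stock = 0.0138 mM × 1.8093 × 10^5 = 2497 mM = 2.50 M

2.50 M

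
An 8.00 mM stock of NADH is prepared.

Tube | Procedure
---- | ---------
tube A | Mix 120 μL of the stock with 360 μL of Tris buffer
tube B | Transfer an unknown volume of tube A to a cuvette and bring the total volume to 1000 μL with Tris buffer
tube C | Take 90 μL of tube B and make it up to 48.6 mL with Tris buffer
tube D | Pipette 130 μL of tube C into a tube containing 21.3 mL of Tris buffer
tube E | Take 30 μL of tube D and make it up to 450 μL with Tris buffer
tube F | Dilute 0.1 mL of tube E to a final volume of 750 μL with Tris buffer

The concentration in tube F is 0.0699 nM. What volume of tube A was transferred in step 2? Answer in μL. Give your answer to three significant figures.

350 μL

Step 1: 120 μL + 360 μL = 480 μL total → factor 480/120 = 4
Step 2: v brought to 1000 μL → factor = 1000 μL/v
Step 3: 90 μL brought to 48.6 mL → factor 48600/90 = 540
Step 4: 130 μL + 21.3 mL = 21430 μL total → factor 21430/130 = 164.85
Step 5: 30 μL brought to 450 μL → factor 450/30 = 15
Step 6: 0.1 mL brought to 750 μL → factor 0.75/0.1 = 7.5
Product of known-step factors = 4.0058 × 10^7
Overall factor = 8.00 mM / (0.0699 nM) = 1.1445 × 10^8
Step-2 factor = 1.1445 × 10^8 / 4.0058 × 10^7 = 2.8571
v = 1000 μL / 2.8571 = 350 μL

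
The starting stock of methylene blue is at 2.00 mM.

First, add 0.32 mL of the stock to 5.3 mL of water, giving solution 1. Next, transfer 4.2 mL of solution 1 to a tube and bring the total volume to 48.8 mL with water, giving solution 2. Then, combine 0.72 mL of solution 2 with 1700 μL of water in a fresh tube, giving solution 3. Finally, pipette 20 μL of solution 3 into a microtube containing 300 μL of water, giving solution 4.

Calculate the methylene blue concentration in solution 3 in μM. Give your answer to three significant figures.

2.92 μM

Step 1: 0.32 mL + 5.3 mL = 5.62 mL total → factor 5.62/0.32 = 17.562
Step 2: 4.2 mL brought to 48.8 mL → factor 48.8/4.2 = 11.619
Step 3: 0.72 mL + 1700 μL = 2.42 mL total → factor 2.42/0.72 = 3.3611
Dilution factor through solution 3 = 17.562 × 11.619 × 3.3611 = 685.87
[solution 3] = 2.00 mM / 685.87 = 0.002916 mM = 2.92 μM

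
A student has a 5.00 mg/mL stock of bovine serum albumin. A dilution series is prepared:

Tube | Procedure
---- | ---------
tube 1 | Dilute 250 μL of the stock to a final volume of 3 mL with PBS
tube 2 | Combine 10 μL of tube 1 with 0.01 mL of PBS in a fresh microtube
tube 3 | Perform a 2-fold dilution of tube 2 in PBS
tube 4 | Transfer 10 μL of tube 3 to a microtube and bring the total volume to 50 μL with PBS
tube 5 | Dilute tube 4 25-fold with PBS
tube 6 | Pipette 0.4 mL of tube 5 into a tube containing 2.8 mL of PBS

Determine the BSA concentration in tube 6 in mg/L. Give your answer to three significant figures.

0.104 mg/L

Step 1: 250 μL brought to 3 mL → factor 3000/250 = 12
Step 2: 10 μL + 0.01 mL = 20 μL total → factor 20/10 = 2
Step 3: 2-fold → factor 2
Step 4: 10 μL brought to 50 μL → factor 50/10 = 5
Step 5: 25-fold → factor 25
Step 6: 0.4 mL + 2.8 mL = 3.2 mL total → factor 3.2/0.4 = 8
Overall dilution factor = 12 × 2 × 2 × 5 × 25 × 8 = 48000
Final = 5.00 mg/mL / 48000 = 0.0001042 mg/mL = 0.104 mg/L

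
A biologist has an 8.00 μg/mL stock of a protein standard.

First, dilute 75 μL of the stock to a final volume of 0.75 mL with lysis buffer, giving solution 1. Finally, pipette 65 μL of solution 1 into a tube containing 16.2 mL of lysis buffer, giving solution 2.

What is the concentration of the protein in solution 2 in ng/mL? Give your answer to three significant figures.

3.20 ng/mL

Step 1: 75 μL brought to 0.75 mL → factor 750/75 = 10
Step 2: 65 μL + 16.2 mL = 16265 μL total → factor 16265/65 = 250.23
Overall dilution factor = 10 × 250.23 = 2502.3
Final = 8.00 μg/mL / 2502.3 = 0.003197 μg/mL = 3.20 ng/mL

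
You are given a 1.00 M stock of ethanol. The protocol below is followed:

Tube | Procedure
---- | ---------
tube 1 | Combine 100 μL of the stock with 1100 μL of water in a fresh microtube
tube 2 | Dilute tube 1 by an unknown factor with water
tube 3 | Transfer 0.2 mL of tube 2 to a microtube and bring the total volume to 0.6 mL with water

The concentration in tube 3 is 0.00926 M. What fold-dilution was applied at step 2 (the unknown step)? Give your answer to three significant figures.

Step 1: 100 μL + 1100 μL = 1200 μL total → factor 1200/100 = 12
Step 2: unknown factor x
Step 3: 0.2 mL brought to 0.6 mL → factor 0.6/0.2 = 3
Product of known-step factors = 36
Overall factor = 1.00 M / (0.00926 M) = 107.99
x = 107.99 / 36 = 3.00

3.00-fold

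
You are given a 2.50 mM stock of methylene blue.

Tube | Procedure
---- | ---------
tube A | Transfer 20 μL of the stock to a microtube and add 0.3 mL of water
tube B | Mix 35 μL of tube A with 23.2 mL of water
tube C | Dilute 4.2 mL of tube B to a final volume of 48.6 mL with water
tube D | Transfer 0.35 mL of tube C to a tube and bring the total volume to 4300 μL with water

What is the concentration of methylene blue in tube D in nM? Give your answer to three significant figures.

Step 1: 20 μL + 0.3 mL = 320 μL total → factor 320/20 = 16
Step 2: 35 μL + 23.2 mL = 23235 μL total → factor 23235/35 = 663.86
Step 3: 4.2 mL brought to 48.6 mL → factor 48.6/4.2 = 11.571
Step 4: 0.35 mL brought to 4300 μL → factor 4.3/0.35 = 12.286
Dilution factor through tube D = 16 × 663.86 × 11.571 × 12.286 = 1.51 × 10^6
[tube D] = 2.50 mM / 1.51 × 10^6 = 1.656 × 10^-6 mM = 1.66 nM

1.66 nM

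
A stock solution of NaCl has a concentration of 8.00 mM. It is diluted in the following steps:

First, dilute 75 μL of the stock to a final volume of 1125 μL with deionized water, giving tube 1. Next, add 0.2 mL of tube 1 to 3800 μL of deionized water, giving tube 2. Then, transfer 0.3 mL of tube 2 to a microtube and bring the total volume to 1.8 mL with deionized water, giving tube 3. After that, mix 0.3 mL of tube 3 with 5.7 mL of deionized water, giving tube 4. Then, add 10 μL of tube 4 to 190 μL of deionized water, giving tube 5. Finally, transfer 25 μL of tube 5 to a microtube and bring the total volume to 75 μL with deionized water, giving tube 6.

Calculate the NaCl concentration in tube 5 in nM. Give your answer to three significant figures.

Step 1: 75 μL brought to 1125 μL → factor 1125/75 = 15
Step 2: 0.2 mL + 3800 μL = 4 mL total → factor 4/0.2 = 20
Step 3: 0.3 mL brought to 1.8 mL → factor 1.8/0.3 = 6
Step 4: 0.3 mL + 5.7 mL = 6 mL total → factor 6/0.3 = 20
Step 5: 10 μL + 190 μL = 200 μL total → factor 200/10 = 20
Dilution factor through tube 5 = 15 × 20 × 6 × 20 × 20 = 7.2 × 10^5
[tube 5] = 8.00 mM / 7.2 × 10^5 = 1.111 × 10^-5 mM = 11.1 nM

11.1 nM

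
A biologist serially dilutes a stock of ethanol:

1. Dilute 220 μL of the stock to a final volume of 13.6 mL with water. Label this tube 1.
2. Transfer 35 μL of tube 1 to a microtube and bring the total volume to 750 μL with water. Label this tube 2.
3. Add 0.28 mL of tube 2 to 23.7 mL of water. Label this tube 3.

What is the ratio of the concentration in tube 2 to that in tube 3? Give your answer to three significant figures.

Step 1: 220 μL brought to 13.6 mL → factor 13600/220 = 61.818
Step 2: 35 μL brought to 750 μL → factor 750/35 = 21.429
Step 3: 0.28 mL + 23.7 mL = 23.98 mL total → factor 23.98/0.28 = 85.643
Dilution factor to tube 2 = 1324.7; to tube 3 = 1.1345 × 10^5
[tube 2]/[tube 3] = (factor to tube 3)/(factor to tube 2) = 1.1345 × 10^5/1324.7 = 85.6

85.6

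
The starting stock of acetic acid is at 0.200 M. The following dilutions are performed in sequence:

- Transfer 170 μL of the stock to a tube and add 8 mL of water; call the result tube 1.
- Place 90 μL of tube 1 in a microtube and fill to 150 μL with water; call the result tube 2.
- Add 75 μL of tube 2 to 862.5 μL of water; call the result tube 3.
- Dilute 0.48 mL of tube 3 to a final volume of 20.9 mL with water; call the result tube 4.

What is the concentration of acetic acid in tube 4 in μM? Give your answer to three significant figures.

4.59 μM

Step 1: 170 μL + 8 mL = 8170 μL total → factor 8170/170 = 48.059
Step 2: 90 μL brought to 150 μL → factor 150/90 = 1.6667
Step 3: 75 μL + 862.5 μL = 937.5 μL total → factor 937.5/75 = 12.5
Step 4: 0.48 mL brought to 20.9 mL → factor 20.9/0.48 = 43.542
Overall dilution factor = 48.059 × 1.6667 × 12.5 × 43.542 = 43595
Final = 0.200 M / 43595 = 4.588 × 10^-6 M = 4.59 μM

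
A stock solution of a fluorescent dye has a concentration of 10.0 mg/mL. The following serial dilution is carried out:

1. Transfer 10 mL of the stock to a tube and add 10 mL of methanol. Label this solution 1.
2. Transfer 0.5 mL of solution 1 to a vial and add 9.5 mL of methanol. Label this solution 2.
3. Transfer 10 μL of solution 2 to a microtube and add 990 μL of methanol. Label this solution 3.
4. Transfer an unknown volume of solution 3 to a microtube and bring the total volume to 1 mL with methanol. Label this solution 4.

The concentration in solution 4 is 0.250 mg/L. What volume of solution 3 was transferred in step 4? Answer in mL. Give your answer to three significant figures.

0.100 mL

Step 1: 10 mL + 10 mL = 20 mL total → factor 20/10 = 2
Step 2: 0.5 mL + 9.5 mL = 10 mL total → factor 10/0.5 = 20
Step 3: 10 μL + 990 μL = 1000 μL total → factor 1000/10 = 100
Step 4: v brought to 1 mL → factor = 1 mL/v
Product of known-step factors = 4000
Overall factor = 10.0 mg/mL / (0.250 mg/L) = 40000
Step-4 factor = 40000 / 4000 = 10
v = 1 mL / 10 = 0.100 mL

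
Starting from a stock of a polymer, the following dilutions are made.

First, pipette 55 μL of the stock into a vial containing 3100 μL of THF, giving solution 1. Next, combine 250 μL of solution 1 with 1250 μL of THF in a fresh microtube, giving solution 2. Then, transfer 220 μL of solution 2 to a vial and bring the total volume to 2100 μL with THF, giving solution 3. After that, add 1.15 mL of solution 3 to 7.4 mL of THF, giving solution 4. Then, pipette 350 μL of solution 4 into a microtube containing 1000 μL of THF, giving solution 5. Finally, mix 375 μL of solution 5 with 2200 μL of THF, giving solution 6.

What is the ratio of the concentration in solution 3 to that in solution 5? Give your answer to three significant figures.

28.7

Step 1: 55 μL + 3100 μL = 3155 μL total → factor 3155/55 = 57.364
Step 2: 250 μL + 1250 μL = 1500 μL total → factor 1500/250 = 6
Step 3: 220 μL brought to 2100 μL → factor 2100/220 = 9.5455
Step 4: 1.15 mL + 7.4 mL = 8.55 mL total → factor 8.55/1.15 = 7.4348
Step 5: 350 μL + 1000 μL = 1350 μL total → factor 1350/350 = 3.8571
Dilution factor to solution 3 = 3285.4; to solution 5 = 94215
[solution 3]/[solution 5] = (factor to solution 5)/(factor to solution 3) = 94215/3285.4 = 28.7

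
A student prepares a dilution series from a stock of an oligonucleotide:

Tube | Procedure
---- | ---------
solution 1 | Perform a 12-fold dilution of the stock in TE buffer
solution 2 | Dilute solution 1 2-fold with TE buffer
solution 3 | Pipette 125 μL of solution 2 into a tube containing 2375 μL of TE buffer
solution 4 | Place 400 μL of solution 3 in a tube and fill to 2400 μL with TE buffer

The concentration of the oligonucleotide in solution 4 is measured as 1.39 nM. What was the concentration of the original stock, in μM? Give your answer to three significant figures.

4.00 μM

Step 1: 12-fold → factor 12
Step 2: 2-fold → factor 2
Step 3: 125 μL + 2375 μL = 2500 μL total → factor 2500/125 = 20
Step 4: 400 μL brought to 2400 μL → factor 2400/400 = 6
Overall dilution factor = 12 × 2 × 20 × 6 = 2880
Stock = 1.39 nM × 2880 = 4003 nM = 4.00 μM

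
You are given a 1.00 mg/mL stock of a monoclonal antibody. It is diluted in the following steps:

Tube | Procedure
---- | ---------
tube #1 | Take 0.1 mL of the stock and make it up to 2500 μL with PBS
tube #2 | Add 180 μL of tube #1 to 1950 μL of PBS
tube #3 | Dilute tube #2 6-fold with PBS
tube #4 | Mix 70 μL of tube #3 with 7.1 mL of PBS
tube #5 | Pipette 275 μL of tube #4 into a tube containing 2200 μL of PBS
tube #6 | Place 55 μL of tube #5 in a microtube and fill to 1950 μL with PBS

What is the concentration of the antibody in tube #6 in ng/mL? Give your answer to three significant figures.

Step 1: 0.1 mL brought to 2500 μL → factor 2.5/0.1 = 25
Step 2: 180 μL + 1950 μL = 2130 μL total → factor 2130/180 = 11.833
Step 3: 6-fold → factor 6
Step 4: 70 μL + 7.1 mL = 7170 μL total → factor 7170/70 = 102.43
Step 5: 275 μL + 2200 μL = 2475 μL total → factor 2475/275 = 9
Step 6: 55 μL brought to 1950 μL → factor 1950/55 = 35.455
Overall dilution factor = 25 × 11.833 × 6 × 102.43 × 9 × 35.455 = 5.8014 × 10^7
Final = 1.00 mg/mL / 5.8014 × 10^7 = 1.724 × 10^-8 mg/mL = 0.0172 ng/mL

0.0172 ng/mL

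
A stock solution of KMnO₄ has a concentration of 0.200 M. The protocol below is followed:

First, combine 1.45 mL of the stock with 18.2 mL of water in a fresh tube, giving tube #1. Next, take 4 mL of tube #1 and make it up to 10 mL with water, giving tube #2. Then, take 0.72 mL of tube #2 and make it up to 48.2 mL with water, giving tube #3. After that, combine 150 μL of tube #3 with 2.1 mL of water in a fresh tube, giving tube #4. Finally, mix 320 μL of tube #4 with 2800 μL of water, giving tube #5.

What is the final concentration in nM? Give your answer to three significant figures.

603 nM

Step 1: 1.45 mL + 18.2 mL = 19.65 mL total → factor 19.65/1.45 = 13.552
Step 2: 4 mL brought to 10 mL → factor 10/4 = 2.5
Step 3: 0.72 mL brought to 48.2 mL → factor 48.2/0.72 = 66.944
Step 4: 150 μL + 2.1 mL = 2250 μL total → factor 2250/150 = 15
Step 5: 320 μL + 2800 μL = 3120 μL total → factor 3120/320 = 9.75
Overall dilution factor = 13.552 × 2.5 × 66.944 × 15 × 9.75 = 3.317 × 10^5
Final = 0.200 M / 3.317 × 10^5 = 6.030 × 10^-7 M = 603 nM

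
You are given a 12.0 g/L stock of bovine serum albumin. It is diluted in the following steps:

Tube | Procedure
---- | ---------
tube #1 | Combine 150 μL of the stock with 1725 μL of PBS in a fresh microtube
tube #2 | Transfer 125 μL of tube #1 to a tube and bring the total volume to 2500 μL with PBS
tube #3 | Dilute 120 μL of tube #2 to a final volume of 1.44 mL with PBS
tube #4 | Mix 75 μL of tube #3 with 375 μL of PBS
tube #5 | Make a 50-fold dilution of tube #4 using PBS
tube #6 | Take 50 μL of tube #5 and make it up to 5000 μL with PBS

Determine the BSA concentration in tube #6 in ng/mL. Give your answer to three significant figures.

0.133 ng/mL

Step 1: 150 μL + 1725 μL = 1875 μL total → factor 1875/150 = 12.5
Step 2: 125 μL brought to 2500 μL → factor 2500/125 = 20
Step 3: 120 μL brought to 1.44 mL → factor 1440/120 = 12
Step 4: 75 μL + 375 μL = 450 μL total → factor 450/75 = 6
Step 5: 50-fold → factor 50
Step 6: 50 μL brought to 5000 μL → factor 5000/50 = 100
Overall dilution factor = 12.5 × 20 × 12 × 6 × 50 × 100 = 9 × 10^7
Final = 12.0 g/L / 9 × 10^7 = 1.333 × 10^-7 g/L = 0.133 ng/mL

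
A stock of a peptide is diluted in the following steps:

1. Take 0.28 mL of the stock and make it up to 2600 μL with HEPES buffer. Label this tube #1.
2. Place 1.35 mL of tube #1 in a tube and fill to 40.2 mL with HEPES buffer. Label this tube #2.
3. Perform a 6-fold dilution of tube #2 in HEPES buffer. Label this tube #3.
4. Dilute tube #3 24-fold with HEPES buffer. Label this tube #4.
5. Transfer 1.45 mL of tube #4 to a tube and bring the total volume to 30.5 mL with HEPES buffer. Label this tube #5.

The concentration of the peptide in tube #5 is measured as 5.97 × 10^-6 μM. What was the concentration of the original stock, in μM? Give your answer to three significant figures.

5.00 μM

Step 1: 0.28 mL brought to 2600 μL → factor 2.6/0.28 = 9.2857
Step 2: 1.35 mL brought to 40.2 mL → factor 40.2/1.35 = 29.778
Step 3: 6-fold → factor 6
Step 4: 24-fold → factor 24
Step 5: 1.45 mL brought to 30.5 mL → factor 30.5/1.45 = 21.034
Overall dilution factor = 9.2857 × 29.778 × 6 × 24 × 21.034 = 8.3753 × 10^5
Stock = 5.97 × 10^-6 μM × 8.3753 × 10^5 = 5.00 μM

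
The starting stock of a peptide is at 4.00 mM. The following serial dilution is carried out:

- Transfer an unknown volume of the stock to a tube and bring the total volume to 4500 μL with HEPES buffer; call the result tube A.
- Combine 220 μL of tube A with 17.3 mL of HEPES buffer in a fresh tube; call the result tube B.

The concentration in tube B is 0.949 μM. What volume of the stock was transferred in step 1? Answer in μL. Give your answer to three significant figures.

85.0 μL

Step 1: v brought to 4500 μL → factor = 4500 μL/v
Step 2: 220 μL + 17.3 mL = 17520 μL total → factor 17520/220 = 79.636
Product of known-step factors = 79.636
Overall factor = 4.00 mM / (0.949 μM) = 4215
Step-1 factor = 4215 / 79.636 = 52.928
v = 4500 μL / 52.928 = 85.0 μL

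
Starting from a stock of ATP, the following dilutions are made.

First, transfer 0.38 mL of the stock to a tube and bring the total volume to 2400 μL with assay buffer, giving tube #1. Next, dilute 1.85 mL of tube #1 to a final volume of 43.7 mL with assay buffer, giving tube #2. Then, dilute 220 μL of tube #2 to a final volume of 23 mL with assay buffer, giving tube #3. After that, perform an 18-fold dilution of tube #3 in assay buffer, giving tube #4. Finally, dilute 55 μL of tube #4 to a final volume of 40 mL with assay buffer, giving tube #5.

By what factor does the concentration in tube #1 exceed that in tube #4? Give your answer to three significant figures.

4.45 × 10^4

Step 1: 0.38 mL brought to 2400 μL → factor 2.4/0.38 = 6.3158
Step 2: 1.85 mL brought to 43.7 mL → factor 43.7/1.85 = 23.622
Step 3: 220 μL brought to 23 mL → factor 23000/220 = 104.55
Step 4: 18-fold → factor 18
Dilution factor to tube #1 = 6.3158; to tube #4 = 2.8075 × 10^5
[tube #1]/[tube #4] = (factor to tube #4)/(factor to tube #1) = 2.8075 × 10^5/6.3158 = 4.45 × 10^4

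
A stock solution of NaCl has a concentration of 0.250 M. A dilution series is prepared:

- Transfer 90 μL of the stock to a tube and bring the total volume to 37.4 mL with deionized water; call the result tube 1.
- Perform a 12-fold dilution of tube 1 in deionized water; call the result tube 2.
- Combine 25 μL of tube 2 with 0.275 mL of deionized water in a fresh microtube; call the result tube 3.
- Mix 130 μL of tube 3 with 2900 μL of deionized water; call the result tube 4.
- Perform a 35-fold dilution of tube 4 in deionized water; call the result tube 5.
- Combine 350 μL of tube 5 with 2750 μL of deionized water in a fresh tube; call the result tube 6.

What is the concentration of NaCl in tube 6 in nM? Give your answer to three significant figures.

0.578 nM

Step 1: 90 μL brought to 37.4 mL → factor 37400/90 = 415.56
Step 2: 12-fold → factor 12
Step 3: 25 μL + 0.275 mL = 300 μL total → factor 300/25 = 12
Step 4: 130 μL + 2900 μL = 3030 μL total → factor 3030/130 = 23.308
Step 5: 35-fold → factor 35
Step 6: 350 μL + 2750 μL = 3100 μL total → factor 3100/350 = 8.8571
Overall dilution factor = 415.56 × 12 × 12 × 23.308 × 35 × 8.8571 = 4.3237 × 10^8
Final = 0.250 M / 4.3237 × 10^8 = 5.782 × 10^-10 M = 0.578 nM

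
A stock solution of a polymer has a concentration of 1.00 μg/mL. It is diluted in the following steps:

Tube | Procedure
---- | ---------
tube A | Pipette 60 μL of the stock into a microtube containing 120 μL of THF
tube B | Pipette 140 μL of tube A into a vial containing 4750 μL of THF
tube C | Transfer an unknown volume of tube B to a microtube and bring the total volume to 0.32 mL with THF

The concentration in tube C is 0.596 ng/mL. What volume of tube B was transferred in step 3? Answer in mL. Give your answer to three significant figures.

Step 1: 60 μL + 120 μL = 180 μL total → factor 180/60 = 3
Step 2: 140 μL + 4750 μL = 4890 μL total → factor 4890/140 = 34.929
Step 3: v brought to 0.32 mL → factor = 0.32 mL/v
Product of known-step factors = 104.79
Overall factor = 1.00 μg/mL / (0.596 ng/mL) = 1677.9
Step-3 factor = 1677.9 / 104.79 = 16.012
v = 0.32 mL / 16.012 = 0.0200 mL

0.0200 mL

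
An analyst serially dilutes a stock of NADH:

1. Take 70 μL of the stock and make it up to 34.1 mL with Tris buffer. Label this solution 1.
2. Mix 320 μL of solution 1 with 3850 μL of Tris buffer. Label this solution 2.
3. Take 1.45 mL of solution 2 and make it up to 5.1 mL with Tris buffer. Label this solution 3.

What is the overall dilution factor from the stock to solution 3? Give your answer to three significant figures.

Step 1: 70 μL brought to 34.1 mL → factor 34100/70 = 487.14
Step 2: 320 μL + 3850 μL = 4170 μL total → factor 4170/320 = 13.031
Step 3: 1.45 mL brought to 5.1 mL → factor 5.1/1.45 = 3.5172
Overall dilution factor = 487.14 × 13.031 × 3.5172 = 22328

2.23 × 10^4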